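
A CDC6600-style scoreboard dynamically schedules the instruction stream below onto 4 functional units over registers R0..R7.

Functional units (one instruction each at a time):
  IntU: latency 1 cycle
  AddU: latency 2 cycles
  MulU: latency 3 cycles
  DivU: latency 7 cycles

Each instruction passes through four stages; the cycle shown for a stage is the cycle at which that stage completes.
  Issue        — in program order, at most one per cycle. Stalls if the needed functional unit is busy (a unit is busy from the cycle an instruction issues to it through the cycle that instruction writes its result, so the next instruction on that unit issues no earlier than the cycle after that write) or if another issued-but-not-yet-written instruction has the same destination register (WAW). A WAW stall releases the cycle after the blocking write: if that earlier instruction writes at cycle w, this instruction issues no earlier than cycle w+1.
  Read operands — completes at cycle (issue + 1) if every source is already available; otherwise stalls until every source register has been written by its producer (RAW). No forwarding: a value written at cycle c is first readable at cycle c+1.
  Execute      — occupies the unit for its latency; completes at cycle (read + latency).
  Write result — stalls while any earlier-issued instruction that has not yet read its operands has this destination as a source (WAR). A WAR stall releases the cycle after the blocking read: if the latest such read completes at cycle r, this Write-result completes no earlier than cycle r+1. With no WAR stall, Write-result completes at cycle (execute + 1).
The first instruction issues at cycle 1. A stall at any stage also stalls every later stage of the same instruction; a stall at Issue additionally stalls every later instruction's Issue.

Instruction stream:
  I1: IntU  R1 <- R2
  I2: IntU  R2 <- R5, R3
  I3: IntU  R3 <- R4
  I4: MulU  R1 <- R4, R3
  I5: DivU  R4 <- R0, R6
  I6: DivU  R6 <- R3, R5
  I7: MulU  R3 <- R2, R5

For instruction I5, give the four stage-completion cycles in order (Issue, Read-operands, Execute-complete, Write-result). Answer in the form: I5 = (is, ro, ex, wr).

I5 = (11, 12, 19, 20)

I1  is:1  ro:2  ex:3  wr:4
I2  is:5  ro:6  ex:7  wr:8  — struct: IntU busy until I1 writes@4
I3  is:9  ro:10  ex:11  wr:12  — struct: IntU busy until I2 writes@8
I4  is:10  ro:13  ex:16  wr:17  — RAW R3: wait I3 write@12
I5  is:11  ro:12  ex:19  wr:20
I6  is:21  ro:22  ex:29  wr:30  — struct: DivU busy until I5 writes@20
I7  is:22  ro:23  ex:26  wr:27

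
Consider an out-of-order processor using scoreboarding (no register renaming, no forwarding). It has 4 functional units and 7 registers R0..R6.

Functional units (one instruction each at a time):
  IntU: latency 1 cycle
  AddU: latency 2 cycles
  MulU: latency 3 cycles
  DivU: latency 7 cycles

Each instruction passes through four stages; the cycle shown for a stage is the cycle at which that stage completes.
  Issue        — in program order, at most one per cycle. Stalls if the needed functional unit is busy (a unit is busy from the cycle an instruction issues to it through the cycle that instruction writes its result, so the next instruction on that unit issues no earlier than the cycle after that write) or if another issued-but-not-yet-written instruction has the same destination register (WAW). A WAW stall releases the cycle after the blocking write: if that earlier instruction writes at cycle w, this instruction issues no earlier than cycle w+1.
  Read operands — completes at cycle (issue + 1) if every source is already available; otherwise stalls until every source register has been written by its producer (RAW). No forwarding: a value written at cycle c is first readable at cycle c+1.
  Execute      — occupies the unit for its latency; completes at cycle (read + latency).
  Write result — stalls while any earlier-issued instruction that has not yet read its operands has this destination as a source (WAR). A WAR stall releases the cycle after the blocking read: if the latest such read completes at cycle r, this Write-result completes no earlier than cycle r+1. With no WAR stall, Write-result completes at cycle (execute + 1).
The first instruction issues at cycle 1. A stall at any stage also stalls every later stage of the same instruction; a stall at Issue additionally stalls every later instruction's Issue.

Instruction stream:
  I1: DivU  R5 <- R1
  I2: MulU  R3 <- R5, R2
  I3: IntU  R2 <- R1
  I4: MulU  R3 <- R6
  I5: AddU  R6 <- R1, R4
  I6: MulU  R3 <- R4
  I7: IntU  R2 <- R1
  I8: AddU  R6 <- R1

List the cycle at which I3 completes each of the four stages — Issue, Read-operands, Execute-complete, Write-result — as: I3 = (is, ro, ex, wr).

I3 = (3, 4, 5, 12)

t=1  issue I1 (DivU)
t=2  I1 read-ops; issue I2 (MulU)
t=3  issue I3 (IntU)
t=4  I3 read-ops
t=5  I3 finished on IntU
t=9  I1 finished on DivU
t=10  I1→R5
t=11  I2 read-ops
t=12  I3→R2
t=14  I2 finished on MulU
t=15  I2→R3
t=16  issue I4 (MulU)
t=17  I4 read-ops; issue I5 (AddU)
t=18  I5 read-ops
t=20  I4 finished on MulU; I5 finished on AddU
t=21  I4→R3; I5→R6
t=22  issue I6 (MulU)
t=23  I6 read-ops; issue I7 (IntU)
t=24  I7 read-ops; issue I8 (AddU)
t=25  I7 finished on IntU; I8 read-ops
t=26  I6 finished on MulU; I7→R2
t=27  I6→R3; I8 finished on AddU
t=28  I8→R6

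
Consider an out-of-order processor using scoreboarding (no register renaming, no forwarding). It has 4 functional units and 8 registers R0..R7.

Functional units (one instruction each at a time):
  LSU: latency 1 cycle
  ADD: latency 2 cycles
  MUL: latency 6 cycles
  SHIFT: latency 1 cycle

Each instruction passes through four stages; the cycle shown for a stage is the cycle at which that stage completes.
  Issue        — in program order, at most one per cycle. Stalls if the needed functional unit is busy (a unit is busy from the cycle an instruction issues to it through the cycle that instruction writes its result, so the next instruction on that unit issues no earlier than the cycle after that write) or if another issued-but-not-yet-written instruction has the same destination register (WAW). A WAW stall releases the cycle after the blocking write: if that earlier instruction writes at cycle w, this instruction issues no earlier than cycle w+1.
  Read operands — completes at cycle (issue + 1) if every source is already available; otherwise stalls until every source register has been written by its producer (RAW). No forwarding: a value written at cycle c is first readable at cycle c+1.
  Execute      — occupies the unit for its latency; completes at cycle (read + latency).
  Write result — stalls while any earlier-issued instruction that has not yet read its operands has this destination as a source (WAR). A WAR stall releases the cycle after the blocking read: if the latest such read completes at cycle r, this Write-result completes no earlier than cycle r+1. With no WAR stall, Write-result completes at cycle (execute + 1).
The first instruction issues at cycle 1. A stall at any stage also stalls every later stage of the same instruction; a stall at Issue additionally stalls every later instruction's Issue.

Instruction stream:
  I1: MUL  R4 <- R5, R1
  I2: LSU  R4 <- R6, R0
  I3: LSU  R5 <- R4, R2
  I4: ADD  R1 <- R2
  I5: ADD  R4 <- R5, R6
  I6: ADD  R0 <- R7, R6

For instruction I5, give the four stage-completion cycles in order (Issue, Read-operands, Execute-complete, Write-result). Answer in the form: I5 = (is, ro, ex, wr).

cycle 1: issue I1 (MUL)
cycle 2: I1 read-ops
cycle 8: I1 finished on MUL
cycle 9: I1→R4
cycle 10: issue I2 (LSU)
cycle 11: I2 read-ops
cycle 12: I2 finished on LSU
cycle 13: I2→R4
cycle 14: issue I3 (LSU)
cycle 15: I3 read-ops, issue I4 (ADD)
cycle 16: I3 finished on LSU, I4 read-ops
cycle 17: I3→R5
cycle 18: I4 finished on ADD
cycle 19: I4→R1
cycle 20: issue I5 (ADD)
cycle 21: I5 read-ops
cycle 23: I5 finished on ADD
cycle 24: I5→R4
cycle 25: issue I6 (ADD)
cycle 26: I6 read-ops
cycle 28: I6 finished on ADD
cycle 29: I6→R0

I5 = (20, 21, 23, 24)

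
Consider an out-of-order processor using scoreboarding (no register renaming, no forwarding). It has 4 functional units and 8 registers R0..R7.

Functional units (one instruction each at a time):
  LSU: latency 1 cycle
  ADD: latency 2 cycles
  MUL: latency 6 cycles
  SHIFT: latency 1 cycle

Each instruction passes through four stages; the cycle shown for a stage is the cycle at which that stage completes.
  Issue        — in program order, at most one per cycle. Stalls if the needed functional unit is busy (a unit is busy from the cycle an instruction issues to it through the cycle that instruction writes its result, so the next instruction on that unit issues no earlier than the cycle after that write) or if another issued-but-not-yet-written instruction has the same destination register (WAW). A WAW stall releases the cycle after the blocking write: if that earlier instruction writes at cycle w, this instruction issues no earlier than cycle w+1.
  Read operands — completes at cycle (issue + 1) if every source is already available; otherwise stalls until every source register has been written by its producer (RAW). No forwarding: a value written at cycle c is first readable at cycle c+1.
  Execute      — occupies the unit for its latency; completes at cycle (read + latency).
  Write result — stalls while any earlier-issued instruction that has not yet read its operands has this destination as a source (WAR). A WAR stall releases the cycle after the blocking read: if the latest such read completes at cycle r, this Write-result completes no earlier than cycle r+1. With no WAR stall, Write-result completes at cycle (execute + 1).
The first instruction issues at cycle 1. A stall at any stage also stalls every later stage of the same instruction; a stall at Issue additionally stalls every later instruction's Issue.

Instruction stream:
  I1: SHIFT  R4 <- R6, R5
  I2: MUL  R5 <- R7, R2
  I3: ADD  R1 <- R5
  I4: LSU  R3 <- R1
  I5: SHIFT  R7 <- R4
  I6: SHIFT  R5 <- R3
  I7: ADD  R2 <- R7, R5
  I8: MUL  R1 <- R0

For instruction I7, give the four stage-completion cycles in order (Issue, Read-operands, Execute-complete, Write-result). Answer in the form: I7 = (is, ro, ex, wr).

  I1 | 1 | 2 | 3 | 4
  I2 | 2 | 3 | 9 | 10
  I3 | 3 | 11 | 13 | 14   RAW R5: wait I2 write@10
  I4 | 4 | 15 | 16 | 17   RAW R1: wait I3 write@14
  I5 | 5 | 6 | 7 | 8
  I6 | 11 | 18 | 19 | 20   WAW R5: wait I2 write@10 · RAW R3: wait I4 write@17
  I7 | 15 | 21 | 23 | 24   struct: ADD busy until I3 writes@14 · RAW R5: wait I6 write@20
  I8 | 16 | 17 | 23 | 24

I7 = (15, 21, 23, 24)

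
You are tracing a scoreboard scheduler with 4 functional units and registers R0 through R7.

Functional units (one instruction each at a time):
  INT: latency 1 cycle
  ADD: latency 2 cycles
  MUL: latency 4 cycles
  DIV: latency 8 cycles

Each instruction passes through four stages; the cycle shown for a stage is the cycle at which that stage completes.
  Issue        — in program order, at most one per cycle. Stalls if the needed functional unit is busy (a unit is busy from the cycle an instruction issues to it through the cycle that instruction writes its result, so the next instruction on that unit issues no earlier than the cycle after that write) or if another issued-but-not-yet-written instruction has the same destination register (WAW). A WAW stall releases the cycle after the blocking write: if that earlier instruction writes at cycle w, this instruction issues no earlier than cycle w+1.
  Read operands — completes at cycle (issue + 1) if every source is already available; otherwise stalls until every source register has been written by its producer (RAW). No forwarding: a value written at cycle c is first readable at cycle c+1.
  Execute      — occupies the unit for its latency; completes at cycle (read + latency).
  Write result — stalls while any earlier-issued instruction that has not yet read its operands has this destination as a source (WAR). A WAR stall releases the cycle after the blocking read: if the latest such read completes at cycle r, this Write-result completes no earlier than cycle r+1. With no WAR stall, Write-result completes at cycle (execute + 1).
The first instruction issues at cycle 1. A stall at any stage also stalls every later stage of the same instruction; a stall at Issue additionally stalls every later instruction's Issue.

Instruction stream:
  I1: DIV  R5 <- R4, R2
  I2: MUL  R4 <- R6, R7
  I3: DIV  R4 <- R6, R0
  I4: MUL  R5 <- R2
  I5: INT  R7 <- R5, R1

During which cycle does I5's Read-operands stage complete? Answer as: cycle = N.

cycle = 20

I1 -> (1, 2, 10, 11)
I2 -> (2, 3, 7, 8)
I3 -> (12, 13, 21, 22)  // struct: DIV busy until I1 writes@11
I4 -> (13, 14, 18, 19)
I5 -> (14, 20, 21, 22)  // RAW R5: wait I4 write@19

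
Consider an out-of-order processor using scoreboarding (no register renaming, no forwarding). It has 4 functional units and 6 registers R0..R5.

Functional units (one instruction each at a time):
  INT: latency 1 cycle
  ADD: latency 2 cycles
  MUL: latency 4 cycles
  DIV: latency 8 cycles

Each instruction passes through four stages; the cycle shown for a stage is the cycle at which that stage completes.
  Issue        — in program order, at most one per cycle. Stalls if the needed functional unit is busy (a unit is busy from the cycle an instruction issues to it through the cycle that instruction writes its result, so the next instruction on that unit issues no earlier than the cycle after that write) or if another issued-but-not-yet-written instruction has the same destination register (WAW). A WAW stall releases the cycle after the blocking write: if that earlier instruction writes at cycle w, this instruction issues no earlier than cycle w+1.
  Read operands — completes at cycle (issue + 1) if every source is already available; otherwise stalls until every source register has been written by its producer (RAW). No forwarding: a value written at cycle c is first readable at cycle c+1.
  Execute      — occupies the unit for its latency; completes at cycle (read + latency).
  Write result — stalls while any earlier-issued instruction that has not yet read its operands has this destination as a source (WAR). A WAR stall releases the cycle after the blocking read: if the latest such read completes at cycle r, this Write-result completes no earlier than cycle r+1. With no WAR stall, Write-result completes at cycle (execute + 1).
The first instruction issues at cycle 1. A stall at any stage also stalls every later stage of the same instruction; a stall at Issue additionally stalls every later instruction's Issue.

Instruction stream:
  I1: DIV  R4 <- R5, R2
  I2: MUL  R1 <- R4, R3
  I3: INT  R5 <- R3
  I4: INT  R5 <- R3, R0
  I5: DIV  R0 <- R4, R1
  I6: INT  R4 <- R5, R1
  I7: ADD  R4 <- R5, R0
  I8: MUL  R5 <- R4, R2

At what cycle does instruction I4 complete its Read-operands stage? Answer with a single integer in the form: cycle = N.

cycle 1: issue I1 (DIV)
cycle 2: I1 read-ops; issue I2 (MUL)
cycle 3: issue I3 (INT)
cycle 4: I3 read-ops
cycle 5: I3 finished on INT
cycle 6: I3→R5
cycle 7: issue I4 (INT)
cycle 8: I4 read-ops
cycle 9: I4 finished on INT
cycle 10: I1 finished on DIV; I4→R5
cycle 11: I1→R4
cycle 12: I2 read-ops; issue I5 (DIV)
cycle 13: issue I6 (INT)
cycle 16: I2 finished on MUL
cycle 17: I2→R1
cycle 18: I5 read-ops; I6 read-ops
cycle 19: I6 finished on INT
cycle 20: I6→R4
cycle 21: issue I7 (ADD)
cycle 22: issue I8 (MUL)
cycle 26: I5 finished on DIV
cycle 27: I5→R0
cycle 28: I7 read-ops
cycle 30: I7 finished on ADD
cycle 31: I7→R4
cycle 32: I8 read-ops
cycle 36: I8 finished on MUL
cycle 37: I8→R5

cycle = 8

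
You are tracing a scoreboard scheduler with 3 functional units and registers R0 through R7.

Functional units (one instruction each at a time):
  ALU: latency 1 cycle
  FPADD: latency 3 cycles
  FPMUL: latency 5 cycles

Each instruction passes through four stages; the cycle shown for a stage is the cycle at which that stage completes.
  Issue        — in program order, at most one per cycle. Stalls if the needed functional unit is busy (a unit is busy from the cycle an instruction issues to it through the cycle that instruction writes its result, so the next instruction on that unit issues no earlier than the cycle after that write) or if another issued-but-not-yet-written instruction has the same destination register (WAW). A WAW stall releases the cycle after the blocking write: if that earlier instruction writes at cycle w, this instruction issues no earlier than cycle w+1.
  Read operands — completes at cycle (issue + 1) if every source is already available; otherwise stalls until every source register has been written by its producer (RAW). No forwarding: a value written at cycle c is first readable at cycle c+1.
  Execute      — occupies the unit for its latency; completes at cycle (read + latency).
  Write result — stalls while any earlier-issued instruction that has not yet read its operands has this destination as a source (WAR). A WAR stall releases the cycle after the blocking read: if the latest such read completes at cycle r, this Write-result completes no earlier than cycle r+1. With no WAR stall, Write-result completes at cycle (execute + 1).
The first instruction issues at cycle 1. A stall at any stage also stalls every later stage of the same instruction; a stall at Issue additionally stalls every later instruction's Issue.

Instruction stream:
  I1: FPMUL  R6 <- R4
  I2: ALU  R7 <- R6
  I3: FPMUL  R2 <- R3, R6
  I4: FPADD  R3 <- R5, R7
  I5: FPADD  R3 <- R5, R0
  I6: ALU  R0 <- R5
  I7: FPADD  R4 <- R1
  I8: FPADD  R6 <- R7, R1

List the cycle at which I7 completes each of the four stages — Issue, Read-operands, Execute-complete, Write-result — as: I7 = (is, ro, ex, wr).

c1: I1→FPMUL
c2: I1 RO, I2→ALU
c7: I1 EX
c8: I1 WR R6
c9: I2 RO, I3→FPMUL
c10: I2 EX, I3 RO, I4→FPADD
c11: I2 WR R7
c12: I4 RO
c15: I3 EX, I4 EX
c16: I3 WR R2, I4 WR R3
c17: I5→FPADD
c18: I5 RO, I6→ALU
c19: I6 RO
c20: I6 EX
c21: I5 EX, I6 WR R0
c22: I5 WR R3
c23: I7→FPADD
c24: I7 RO
c27: I7 EX
c28: I7 WR R4
c29: I8→FPADD
c30: I8 RO
c33: I8 EX
c34: I8 WR R6

I7 = (23, 24, 27, 28)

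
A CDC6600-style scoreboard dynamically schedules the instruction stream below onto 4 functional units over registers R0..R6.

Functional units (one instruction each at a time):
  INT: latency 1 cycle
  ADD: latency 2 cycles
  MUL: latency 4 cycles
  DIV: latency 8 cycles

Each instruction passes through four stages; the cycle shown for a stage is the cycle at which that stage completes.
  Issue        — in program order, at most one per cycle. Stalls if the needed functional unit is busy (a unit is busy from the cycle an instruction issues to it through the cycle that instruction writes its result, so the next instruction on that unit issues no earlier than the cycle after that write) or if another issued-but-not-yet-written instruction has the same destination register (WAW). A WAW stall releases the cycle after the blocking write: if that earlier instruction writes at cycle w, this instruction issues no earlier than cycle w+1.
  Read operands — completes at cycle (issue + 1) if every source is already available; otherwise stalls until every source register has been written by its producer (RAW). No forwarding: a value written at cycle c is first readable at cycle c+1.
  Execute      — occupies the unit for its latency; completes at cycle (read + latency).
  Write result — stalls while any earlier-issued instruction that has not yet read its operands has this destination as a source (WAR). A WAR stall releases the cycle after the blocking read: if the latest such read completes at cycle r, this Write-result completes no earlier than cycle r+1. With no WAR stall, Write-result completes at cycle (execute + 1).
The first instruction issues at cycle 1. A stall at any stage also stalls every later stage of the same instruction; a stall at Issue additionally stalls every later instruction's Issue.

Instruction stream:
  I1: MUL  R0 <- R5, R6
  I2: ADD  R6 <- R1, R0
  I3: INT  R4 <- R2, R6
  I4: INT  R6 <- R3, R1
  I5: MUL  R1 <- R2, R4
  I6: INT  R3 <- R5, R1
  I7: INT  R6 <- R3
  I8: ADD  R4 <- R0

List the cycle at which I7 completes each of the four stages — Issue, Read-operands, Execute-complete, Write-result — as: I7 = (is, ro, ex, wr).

I7 = (26, 27, 28, 29)

I1: IS=1 RO=2 EX=6 WR=7
I2: IS=2 RO=8 EX=10 WR=11  [RAW R0: wait I1 write@7]
I3: IS=3 RO=12 EX=13 WR=14  [RAW R6: wait I2 write@11]
I4: IS=15 RO=16 EX=17 WR=18  [struct: INT busy until I3 writes@14]
I5: IS=16 RO=17 EX=21 WR=22
I6: IS=19 RO=23 EX=24 WR=25  [struct: INT busy until I4 writes@18; RAW R1: wait I5 write@22]
I7: IS=26 RO=27 EX=28 WR=29  [struct: INT busy until I6 writes@25]
I8: IS=27 RO=28 EX=30 WR=31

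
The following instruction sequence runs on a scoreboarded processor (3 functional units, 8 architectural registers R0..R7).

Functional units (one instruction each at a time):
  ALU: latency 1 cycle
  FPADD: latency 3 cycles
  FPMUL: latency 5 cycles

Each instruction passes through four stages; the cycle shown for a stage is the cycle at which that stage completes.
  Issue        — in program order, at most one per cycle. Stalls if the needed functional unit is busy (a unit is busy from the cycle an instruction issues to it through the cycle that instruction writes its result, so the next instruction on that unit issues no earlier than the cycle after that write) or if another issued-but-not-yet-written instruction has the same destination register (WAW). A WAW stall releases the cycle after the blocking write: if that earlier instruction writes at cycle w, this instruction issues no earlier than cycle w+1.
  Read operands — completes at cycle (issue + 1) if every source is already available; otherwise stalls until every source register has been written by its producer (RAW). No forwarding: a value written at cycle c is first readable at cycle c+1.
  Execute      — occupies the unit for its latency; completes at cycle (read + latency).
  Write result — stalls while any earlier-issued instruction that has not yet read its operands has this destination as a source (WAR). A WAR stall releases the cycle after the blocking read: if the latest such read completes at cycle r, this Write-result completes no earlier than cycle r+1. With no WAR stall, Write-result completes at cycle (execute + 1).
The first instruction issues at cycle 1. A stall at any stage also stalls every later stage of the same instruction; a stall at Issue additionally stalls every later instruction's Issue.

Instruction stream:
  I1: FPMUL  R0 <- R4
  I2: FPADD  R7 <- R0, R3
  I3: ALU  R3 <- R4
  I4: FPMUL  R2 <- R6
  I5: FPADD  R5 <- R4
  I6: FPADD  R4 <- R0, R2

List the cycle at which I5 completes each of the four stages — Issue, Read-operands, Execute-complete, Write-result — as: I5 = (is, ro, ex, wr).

  I1 | 1 | 2 | 7 | 8
  I2 | 2 | 9 | 12 | 13   RAW R0: wait I1 write@8
  I3 | 3 | 4 | 5 | 10   WAR R3: wait I2 read@9
  I4 | 9 | 10 | 15 | 16   struct: FPMUL busy until I1 writes@8
  I5 | 14 | 15 | 18 | 19   struct: FPADD busy until I2 writes@13
  I6 | 20 | 21 | 24 | 25   struct: FPADD busy until I5 writes@19

I5 = (14, 15, 18, 19)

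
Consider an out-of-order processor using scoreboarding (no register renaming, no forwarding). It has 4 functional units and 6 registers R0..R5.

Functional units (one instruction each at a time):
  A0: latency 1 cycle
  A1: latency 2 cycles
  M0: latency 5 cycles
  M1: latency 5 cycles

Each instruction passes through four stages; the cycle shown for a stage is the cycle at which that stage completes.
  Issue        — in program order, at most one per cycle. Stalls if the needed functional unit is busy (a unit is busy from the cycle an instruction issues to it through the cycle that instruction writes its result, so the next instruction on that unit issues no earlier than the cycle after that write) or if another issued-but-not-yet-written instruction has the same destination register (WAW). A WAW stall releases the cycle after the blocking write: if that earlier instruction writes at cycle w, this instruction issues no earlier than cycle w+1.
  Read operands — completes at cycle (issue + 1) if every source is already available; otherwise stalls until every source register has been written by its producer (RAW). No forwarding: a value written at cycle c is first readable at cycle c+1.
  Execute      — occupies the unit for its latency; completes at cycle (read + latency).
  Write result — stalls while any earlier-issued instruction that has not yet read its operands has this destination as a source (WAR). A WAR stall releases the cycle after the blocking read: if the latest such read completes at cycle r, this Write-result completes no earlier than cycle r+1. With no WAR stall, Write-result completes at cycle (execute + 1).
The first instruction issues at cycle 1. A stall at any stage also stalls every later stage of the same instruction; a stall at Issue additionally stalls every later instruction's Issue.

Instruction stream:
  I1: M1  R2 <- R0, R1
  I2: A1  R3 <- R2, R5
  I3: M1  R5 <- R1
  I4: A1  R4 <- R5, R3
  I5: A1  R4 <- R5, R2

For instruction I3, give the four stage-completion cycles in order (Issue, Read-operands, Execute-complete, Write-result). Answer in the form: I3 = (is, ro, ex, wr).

[I1] 1/2/7/8
[I2] 2/9/11/12  (RAW R2: wait I1 write@8)
[I3] 9/10/15/16  (struct: M1 busy until I1 writes@8)
[I4] 13/17/19/20  (struct: A1 busy until I2 writes@12; RAW R5: wait I3 write@16)
[I5] 21/22/24/25  (struct: A1 busy until I4 writes@20)

I3 = (9, 10, 15, 16)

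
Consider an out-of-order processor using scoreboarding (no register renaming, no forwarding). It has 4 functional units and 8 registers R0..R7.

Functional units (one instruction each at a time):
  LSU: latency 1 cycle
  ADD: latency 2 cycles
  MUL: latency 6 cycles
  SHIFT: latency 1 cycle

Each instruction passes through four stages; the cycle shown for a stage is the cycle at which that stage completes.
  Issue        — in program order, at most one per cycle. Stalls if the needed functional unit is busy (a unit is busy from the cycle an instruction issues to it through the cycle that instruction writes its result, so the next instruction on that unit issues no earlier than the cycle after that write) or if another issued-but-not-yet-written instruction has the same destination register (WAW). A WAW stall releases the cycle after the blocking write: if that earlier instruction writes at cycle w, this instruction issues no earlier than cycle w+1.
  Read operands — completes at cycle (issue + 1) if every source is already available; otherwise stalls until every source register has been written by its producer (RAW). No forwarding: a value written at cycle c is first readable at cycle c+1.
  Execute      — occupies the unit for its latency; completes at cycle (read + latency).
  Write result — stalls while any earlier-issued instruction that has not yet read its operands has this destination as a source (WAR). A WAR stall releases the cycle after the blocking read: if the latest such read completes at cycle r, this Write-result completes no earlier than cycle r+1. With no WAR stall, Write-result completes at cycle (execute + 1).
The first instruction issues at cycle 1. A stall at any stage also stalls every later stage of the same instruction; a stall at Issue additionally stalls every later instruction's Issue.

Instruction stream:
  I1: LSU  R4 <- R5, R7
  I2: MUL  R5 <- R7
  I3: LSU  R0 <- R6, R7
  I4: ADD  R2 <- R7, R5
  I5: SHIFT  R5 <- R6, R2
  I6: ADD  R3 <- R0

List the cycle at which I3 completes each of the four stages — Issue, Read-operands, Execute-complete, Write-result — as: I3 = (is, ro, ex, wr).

[I1] 1/2/3/4
[I2] 2/3/9/10
[I3] 5/6/7/8  (struct: LSU busy until I1 writes@4)
[I4] 6/11/13/14  (RAW R5: wait I2 write@10)
[I5] 11/15/16/17  (WAW R5: wait I2 write@10; RAW R2: wait I4 write@14)
[I6] 15/16/18/19  (struct: ADD busy until I4 writes@14)

I3 = (5, 6, 7, 8)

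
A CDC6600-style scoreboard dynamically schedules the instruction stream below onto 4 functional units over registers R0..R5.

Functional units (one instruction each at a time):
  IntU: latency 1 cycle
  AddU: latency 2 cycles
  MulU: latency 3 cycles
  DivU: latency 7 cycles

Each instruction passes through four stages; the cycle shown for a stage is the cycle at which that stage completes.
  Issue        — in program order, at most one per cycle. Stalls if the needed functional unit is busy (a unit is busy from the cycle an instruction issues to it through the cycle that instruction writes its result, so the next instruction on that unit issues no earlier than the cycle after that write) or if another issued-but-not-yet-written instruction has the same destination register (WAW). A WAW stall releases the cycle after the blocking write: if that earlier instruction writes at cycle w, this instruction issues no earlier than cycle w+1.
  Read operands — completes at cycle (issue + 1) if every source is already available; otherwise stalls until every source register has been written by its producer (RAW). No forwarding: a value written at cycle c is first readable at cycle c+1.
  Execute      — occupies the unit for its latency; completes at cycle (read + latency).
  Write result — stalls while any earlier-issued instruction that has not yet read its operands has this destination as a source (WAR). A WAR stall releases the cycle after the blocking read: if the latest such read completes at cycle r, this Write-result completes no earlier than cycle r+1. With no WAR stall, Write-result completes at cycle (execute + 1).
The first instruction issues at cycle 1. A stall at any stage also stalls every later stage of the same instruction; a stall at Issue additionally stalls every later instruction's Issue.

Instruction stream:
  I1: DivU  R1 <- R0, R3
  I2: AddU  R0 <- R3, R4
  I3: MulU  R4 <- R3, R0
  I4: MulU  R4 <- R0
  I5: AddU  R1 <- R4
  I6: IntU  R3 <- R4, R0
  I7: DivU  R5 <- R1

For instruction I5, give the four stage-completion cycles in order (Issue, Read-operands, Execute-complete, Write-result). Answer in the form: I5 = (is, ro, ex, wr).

I5 = (13, 18, 20, 21)

[1] issue I1 (DivU)
[2] I1 read-ops, issue I2 (AddU)
[3] I2 read-ops, issue I3 (MulU)
[5] I2 finished on AddU
[6] I2→R0
[7] I3 read-ops
[9] I1 finished on DivU
[10] I1→R1, I3 finished on MulU
[11] I3→R4
[12] issue I4 (MulU)
[13] I4 read-ops, issue I5 (AddU)
[14] issue I6 (IntU)
[15] issue I7 (DivU)
[16] I4 finished on MulU
[17] I4→R4
[18] I5 read-ops, I6 read-ops
[19] I6 finished on IntU
[20] I5 finished on AddU, I6→R3
[21] I5→R1
[22] I7 read-ops
[29] I7 finished on DivU
[30] I7→R5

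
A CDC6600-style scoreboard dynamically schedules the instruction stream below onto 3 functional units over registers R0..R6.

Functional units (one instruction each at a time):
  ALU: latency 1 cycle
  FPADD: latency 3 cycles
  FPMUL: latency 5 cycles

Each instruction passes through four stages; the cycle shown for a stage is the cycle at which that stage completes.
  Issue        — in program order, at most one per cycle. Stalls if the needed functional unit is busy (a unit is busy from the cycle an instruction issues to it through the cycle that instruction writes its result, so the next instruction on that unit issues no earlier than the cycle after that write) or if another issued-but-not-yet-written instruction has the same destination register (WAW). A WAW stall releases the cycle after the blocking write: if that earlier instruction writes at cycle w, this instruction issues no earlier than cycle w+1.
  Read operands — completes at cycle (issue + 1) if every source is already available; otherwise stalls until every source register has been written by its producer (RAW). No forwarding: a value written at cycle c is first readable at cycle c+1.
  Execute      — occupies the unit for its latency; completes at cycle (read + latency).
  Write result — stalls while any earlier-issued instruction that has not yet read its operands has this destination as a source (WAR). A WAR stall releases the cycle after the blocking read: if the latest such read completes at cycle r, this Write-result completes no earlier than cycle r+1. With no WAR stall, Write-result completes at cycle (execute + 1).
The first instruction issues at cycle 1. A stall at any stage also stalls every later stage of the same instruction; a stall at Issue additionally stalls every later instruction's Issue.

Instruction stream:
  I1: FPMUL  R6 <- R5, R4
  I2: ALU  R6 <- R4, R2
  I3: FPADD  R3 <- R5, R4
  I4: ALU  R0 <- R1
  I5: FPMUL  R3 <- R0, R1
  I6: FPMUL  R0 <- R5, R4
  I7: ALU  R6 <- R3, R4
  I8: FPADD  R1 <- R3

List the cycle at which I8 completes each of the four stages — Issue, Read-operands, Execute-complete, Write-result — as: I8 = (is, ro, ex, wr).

I8 = (26, 27, 30, 31)

cycle 1: I1 issues→FPMUL
cycle 2: I1 reads
cycle 7: I1 exec-done
cycle 8: I1 writes R6
cycle 9: I2 issues→ALU
cycle 10: I2 reads; I3 issues→FPADD
cycle 11: I2 exec-done; I3 reads
cycle 12: I2 writes R6
cycle 13: I4 issues→ALU
cycle 14: I3 exec-done; I4 reads
cycle 15: I3 writes R3; I4 exec-done
cycle 16: I4 writes R0; I5 issues→FPMUL
cycle 17: I5 reads
cycle 22: I5 exec-done
cycle 23: I5 writes R3
cycle 24: I6 issues→FPMUL
cycle 25: I6 reads; I7 issues→ALU
cycle 26: I7 reads; I8 issues→FPADD
cycle 27: I7 exec-done; I8 reads
cycle 28: I7 writes R6
cycle 30: I6 exec-done; I8 exec-done
cycle 31: I6 writes R0; I8 writes R1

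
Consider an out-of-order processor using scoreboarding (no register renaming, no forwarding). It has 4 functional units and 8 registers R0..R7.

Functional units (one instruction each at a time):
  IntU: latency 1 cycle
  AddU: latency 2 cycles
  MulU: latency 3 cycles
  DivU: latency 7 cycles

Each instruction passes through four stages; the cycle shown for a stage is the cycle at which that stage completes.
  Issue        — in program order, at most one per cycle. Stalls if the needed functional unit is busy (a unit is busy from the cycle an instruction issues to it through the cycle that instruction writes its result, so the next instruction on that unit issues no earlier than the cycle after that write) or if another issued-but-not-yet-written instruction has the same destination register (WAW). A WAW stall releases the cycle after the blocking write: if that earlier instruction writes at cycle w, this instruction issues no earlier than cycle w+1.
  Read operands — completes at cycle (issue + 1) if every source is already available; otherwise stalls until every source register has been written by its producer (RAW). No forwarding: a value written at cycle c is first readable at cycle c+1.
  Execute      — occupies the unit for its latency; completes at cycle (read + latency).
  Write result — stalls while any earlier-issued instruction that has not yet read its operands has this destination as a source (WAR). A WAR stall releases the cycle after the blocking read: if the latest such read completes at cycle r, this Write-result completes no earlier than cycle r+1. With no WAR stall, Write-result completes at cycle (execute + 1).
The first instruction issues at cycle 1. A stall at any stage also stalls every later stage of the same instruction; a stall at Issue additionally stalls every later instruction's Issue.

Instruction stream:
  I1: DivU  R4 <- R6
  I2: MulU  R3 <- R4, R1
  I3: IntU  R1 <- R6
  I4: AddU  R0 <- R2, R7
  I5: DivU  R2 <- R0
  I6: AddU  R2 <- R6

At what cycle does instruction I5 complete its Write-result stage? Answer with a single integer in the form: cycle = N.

cycle = 20

I1  is:1  ro:2  ex:9  wr:10
I2  is:2  ro:11  ex:14  wr:15  — RAW R4: wait I1 write@10
I3  is:3  ro:4  ex:5  wr:12  — WAR R1: wait I2 read@11
I4  is:4  ro:5  ex:7  wr:8
I5  is:11  ro:12  ex:19  wr:20  — struct: DivU busy until I1 writes@10
I6  is:21  ro:22  ex:24  wr:25  — WAW R2: wait I5 write@20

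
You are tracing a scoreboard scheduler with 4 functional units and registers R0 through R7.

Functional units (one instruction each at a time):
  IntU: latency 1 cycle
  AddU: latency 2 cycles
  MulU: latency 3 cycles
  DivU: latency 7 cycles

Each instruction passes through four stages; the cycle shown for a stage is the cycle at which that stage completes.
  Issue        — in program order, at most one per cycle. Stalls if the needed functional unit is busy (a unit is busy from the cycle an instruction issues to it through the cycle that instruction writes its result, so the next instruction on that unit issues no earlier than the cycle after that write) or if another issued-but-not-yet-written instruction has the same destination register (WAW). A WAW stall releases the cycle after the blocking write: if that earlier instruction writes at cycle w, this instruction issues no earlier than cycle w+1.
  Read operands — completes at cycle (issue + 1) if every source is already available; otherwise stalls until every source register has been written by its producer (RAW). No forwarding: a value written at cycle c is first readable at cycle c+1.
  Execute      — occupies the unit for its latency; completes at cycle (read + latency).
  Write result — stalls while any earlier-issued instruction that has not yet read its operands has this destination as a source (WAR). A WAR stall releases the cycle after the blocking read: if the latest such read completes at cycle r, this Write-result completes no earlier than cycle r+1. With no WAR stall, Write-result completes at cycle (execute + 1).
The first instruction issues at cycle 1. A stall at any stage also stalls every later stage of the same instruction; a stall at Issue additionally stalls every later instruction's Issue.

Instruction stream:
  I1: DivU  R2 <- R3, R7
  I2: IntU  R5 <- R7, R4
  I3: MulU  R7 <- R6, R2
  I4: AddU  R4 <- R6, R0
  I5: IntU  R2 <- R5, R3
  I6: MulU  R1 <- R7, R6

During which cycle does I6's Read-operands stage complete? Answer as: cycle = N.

cycle = 17

[I1] 1/2/9/10
[I2] 2/3/4/5
[I3] 3/11/14/15  (RAW R2: wait I1 write@10)
[I4] 4/5/7/8
[I5] 11/12/13/14  (WAW R2: wait I1 write@10)
[I6] 16/17/20/21  (struct: MulU busy until I3 writes@15)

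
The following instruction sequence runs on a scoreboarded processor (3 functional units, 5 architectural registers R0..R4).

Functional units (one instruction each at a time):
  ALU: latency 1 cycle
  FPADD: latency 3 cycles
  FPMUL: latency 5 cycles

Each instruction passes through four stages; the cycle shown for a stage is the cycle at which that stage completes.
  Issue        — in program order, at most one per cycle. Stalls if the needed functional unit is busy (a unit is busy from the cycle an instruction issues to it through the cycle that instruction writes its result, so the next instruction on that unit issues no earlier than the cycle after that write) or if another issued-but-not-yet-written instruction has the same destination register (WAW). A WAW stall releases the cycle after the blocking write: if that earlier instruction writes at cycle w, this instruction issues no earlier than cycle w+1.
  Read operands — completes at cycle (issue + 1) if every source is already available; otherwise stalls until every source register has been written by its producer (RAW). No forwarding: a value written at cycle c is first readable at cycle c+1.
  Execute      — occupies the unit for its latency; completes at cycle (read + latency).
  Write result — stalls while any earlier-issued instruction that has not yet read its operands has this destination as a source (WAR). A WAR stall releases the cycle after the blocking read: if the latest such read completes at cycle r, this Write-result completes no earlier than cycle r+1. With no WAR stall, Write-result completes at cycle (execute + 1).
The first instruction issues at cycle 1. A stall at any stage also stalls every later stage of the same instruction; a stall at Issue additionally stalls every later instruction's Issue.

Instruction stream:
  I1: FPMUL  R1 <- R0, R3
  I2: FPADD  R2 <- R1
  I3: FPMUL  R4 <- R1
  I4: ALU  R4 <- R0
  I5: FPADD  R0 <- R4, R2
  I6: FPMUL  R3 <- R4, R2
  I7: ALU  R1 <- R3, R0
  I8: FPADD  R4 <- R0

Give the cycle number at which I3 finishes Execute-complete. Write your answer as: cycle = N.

cycle = 15

cycle 1: I1 issues→FPMUL
cycle 2: I1 reads · I2 issues→FPADD
cycle 7: I1 exec-done
cycle 8: I1 writes R1
cycle 9: I2 reads · I3 issues→FPMUL
cycle 10: I3 reads
cycle 12: I2 exec-done
cycle 13: I2 writes R2
cycle 15: I3 exec-done
cycle 16: I3 writes R4
cycle 17: I4 issues→ALU
cycle 18: I4 reads · I5 issues→FPADD
cycle 19: I4 exec-done · I6 issues→FPMUL
cycle 20: I4 writes R4
cycle 21: I5 reads · I6 reads · I7 issues→ALU
cycle 24: I5 exec-done
cycle 25: I5 writes R0
cycle 26: I6 exec-done · I8 issues→FPADD
cycle 27: I6 writes R3 · I8 reads
cycle 28: I7 reads
cycle 29: I7 exec-done
cycle 30: I7 writes R1 · I8 exec-done
cycle 31: I8 writes R4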